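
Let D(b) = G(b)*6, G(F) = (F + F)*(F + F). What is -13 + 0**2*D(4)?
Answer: -13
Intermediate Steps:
G(F) = 4*F**2 (G(F) = (2*F)*(2*F) = 4*F**2)
D(b) = 24*b**2 (D(b) = (4*b**2)*6 = 24*b**2)
-13 + 0**2*D(4) = -13 + 0**2*(24*4**2) = -13 + 0*(24*16) = -13 + 0*384 = -13 + 0 = -13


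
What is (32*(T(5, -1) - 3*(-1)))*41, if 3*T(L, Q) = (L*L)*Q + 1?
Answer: -6560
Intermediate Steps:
T(L, Q) = 1/3 + Q*L**2/3 (T(L, Q) = ((L*L)*Q + 1)/3 = (L**2*Q + 1)/3 = (Q*L**2 + 1)/3 = (1 + Q*L**2)/3 = 1/3 + Q*L**2/3)
(32*(T(5, -1) - 3*(-1)))*41 = (32*((1/3 + (1/3)*(-1)*5**2) - 3*(-1)))*41 = (32*((1/3 + (1/3)*(-1)*25) + 3))*41 = (32*((1/3 - 25/3) + 3))*41 = (32*(-8 + 3))*41 = (32*(-5))*41 = -160*41 = -6560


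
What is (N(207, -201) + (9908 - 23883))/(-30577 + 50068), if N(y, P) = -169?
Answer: -14144/19491 ≈ -0.72567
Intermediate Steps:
(N(207, -201) + (9908 - 23883))/(-30577 + 50068) = (-169 + (9908 - 23883))/(-30577 + 50068) = (-169 - 13975)/19491 = -14144*1/19491 = -14144/19491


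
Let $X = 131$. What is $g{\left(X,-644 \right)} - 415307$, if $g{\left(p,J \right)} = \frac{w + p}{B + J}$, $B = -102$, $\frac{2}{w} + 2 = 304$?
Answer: $- \frac{23391346052}{56323} \approx -4.1531 \cdot 10^{5}$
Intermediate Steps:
$w = \frac{1}{151}$ ($w = \frac{2}{-2 + 304} = \frac{2}{302} = 2 \cdot \frac{1}{302} = \frac{1}{151} \approx 0.0066225$)
$g{\left(p,J \right)} = \frac{\frac{1}{151} + p}{-102 + J}$
$g{\left(X,-644 \right)} - 415307 = \frac{\frac{1}{151} + 131}{-102 - 644} - 415307 = \frac{1}{-746} \cdot \frac{19782}{151} - 415307 = \left(- \frac{1}{746}\right) \frac{19782}{151} - 415307 = - \frac{9891}{56323} - 415307 = - \frac{23391346052}{56323}$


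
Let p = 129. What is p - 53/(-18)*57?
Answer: 1781/6 ≈ 296.83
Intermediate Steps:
p - 53/(-18)*57 = 129 - 53/(-18)*57 = 129 - 53*(-1/18)*57 = 129 + (53/18)*57 = 129 + 1007/6 = 1781/6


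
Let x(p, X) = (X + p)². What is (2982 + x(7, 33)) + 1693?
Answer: 6275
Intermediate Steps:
(2982 + x(7, 33)) + 1693 = (2982 + (33 + 7)²) + 1693 = (2982 + 40²) + 1693 = (2982 + 1600) + 1693 = 4582 + 1693 = 6275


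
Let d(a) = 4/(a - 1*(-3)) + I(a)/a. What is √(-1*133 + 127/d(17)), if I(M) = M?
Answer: I*√978/6 ≈ 5.2122*I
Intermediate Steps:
d(a) = 1 + 4/(3 + a) (d(a) = 4/(a - 1*(-3)) + a/a = 4/(a + 3) + 1 = 4/(3 + a) + 1 = 1 + 4/(3 + a))
√(-1*133 + 127/d(17)) = √(-1*133 + 127/(((7 + 17)/(3 + 17)))) = √(-133 + 127/((24/20))) = √(-133 + 127/(((1/20)*24))) = √(-133 + 127/(6/5)) = √(-133 + 127*(⅚)) = √(-133 + 635/6) = √(-163/6) = I*√978/6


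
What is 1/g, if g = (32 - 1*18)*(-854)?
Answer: -1/11956 ≈ -8.3640e-5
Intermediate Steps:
g = -11956 (g = (32 - 18)*(-854) = 14*(-854) = -11956)
1/g = 1/(-11956) = -1/11956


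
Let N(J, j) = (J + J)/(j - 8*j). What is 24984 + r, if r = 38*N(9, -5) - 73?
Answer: 872569/35 ≈ 24931.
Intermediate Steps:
N(J, j) = -2*J/(7*j) (N(J, j) = (2*J)/((-7*j)) = (2*J)*(-1/(7*j)) = -2*J/(7*j))
r = -1871/35 (r = 38*(-2/7*9/(-5)) - 73 = 38*(-2/7*9*(-⅕)) - 73 = 38*(18/35) - 73 = 684/35 - 73 = -1871/35 ≈ -53.457)
24984 + r = 24984 - 1871/35 = 872569/35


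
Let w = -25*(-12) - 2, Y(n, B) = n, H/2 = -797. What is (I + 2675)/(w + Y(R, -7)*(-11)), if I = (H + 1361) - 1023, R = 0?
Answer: 1419/298 ≈ 4.7617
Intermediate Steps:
H = -1594 (H = 2*(-797) = -1594)
I = -1256 (I = (-1594 + 1361) - 1023 = -233 - 1023 = -1256)
w = 298 (w = 300 - 2 = 298)
(I + 2675)/(w + Y(R, -7)*(-11)) = (-1256 + 2675)/(298 + 0*(-11)) = 1419/(298 + 0) = 1419/298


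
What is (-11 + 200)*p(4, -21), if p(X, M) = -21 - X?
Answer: -4725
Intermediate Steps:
(-11 + 200)*p(4, -21) = (-11 + 200)*(-21 - 1*4) = 189*(-21 - 4) = 189*(-25) = -4725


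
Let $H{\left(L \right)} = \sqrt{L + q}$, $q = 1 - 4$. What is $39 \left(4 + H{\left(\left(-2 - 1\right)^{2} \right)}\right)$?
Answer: $156 + 39 \sqrt{6} \approx 251.53$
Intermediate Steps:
$q = -3$
$H{\left(L \right)} = \sqrt{-3 + L}$ ($H{\left(L \right)} = \sqrt{L - 3} = \sqrt{-3 + L}$)
$39 \left(4 + H{\left(\left(-2 - 1\right)^{2} \right)}\right) = 39 \left(4 + \sqrt{-3 + \left(-2 - 1\right)^{2}}\right) = 39 \left(4 + \sqrt{-3 + \left(-3\right)^{2}}\right) = 39 \left(4 + \sqrt{-3 + 9}\right) = 39 \left(4 + \sqrt{6}\right) = 156 + 39 \sqrt{6}$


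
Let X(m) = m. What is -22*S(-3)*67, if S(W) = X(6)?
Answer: -8844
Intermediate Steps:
S(W) = 6
-22*S(-3)*67 = -132*67 = -22*402 = -8844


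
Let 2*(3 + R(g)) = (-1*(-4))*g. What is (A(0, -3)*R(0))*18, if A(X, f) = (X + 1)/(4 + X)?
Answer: -27/2 ≈ -13.500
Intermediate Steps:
R(g) = -3 + 2*g (R(g) = -3 + ((-1*(-4))*g)/2 = -3 + (4*g)/2 = -3 + 2*g)
A(X, f) = (1 + X)/(4 + X)
(A(0, -3)*R(0))*18 = (((1 + 0)/(4 + 0))*(-3 + 2*0))*18 = ((1/4)*(-3 + 0))*18 = (((¼)*1)*(-3))*18 = ((¼)*(-3))*18 = -¾*18 = -27/2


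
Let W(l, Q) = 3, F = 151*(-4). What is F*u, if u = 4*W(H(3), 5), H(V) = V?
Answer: -7248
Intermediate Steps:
F = -604
u = 12 (u = 4*3 = 12)
F*u = -604*12 = -7248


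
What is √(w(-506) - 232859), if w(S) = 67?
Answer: 2*I*√58198 ≈ 482.49*I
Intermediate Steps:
√(w(-506) - 232859) = √(67 - 232859) = √(-232792) = 2*I*√58198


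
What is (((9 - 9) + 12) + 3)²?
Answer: 225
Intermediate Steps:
(((9 - 9) + 12) + 3)² = ((0 + 12) + 3)² = (12 + 3)² = 15² = 225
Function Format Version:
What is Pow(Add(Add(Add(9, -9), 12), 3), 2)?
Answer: 225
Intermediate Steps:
Pow(Add(Add(Add(9, -9), 12), 3), 2) = Pow(Add(Add(0, 12), 3), 2) = Pow(Add(12, 3), 2) = Pow(15, 2) = 225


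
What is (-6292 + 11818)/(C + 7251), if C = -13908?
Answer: -1842/2219 ≈ -0.83010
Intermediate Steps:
(-6292 + 11818)/(C + 7251) = (-6292 + 11818)/(-13908 + 7251) = 5526/(-6657) = 5526*(-1/6657) = -1842/2219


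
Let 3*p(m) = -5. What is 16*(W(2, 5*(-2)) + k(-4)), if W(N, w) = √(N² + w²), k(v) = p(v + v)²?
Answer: 400/9 + 32*√26 ≈ 207.61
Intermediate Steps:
p(m) = -5/3 (p(m) = (⅓)*(-5) = -5/3)
k(v) = 25/9 (k(v) = (-5/3)² = 25/9)
16*(W(2, 5*(-2)) + k(-4)) = 16*(√(2² + (5*(-2))²) + 25/9) = 16*(√(4 + (-10)²) + 25/9) = 16*(√(4 + 100) + 25/9) = 16*(√104 + 25/9) = 16*(2*√26 + 25/9) = 16*(25/9 + 2*√26) = 400/9 + 32*√26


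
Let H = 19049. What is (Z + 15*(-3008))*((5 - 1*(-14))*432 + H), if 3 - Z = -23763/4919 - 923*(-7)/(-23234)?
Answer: -140530274484093517/114288046 ≈ -1.2296e+9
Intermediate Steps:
Z = 926755339/114288046 (Z = 3 - (-23763/4919 - 923*(-7)/(-23234)) = 3 - (-23763*1/4919 + 6461*(-1/23234)) = 3 - (-23763/4919 - 6461/23234) = 3 - 1*(-583891201/114288046) = 3 + 583891201/114288046 = 926755339/114288046 ≈ 8.1089)
(Z + 15*(-3008))*((5 - 1*(-14))*432 + H) = (926755339/114288046 + 15*(-3008))*((5 - 1*(-14))*432 + 19049) = (926755339/114288046 - 45120)*((5 + 14)*432 + 19049) = -5155749880181*(19*432 + 19049)/114288046 = -5155749880181*(8208 + 19049)/114288046 = -5155749880181/114288046*27257 = -140530274484093517/114288046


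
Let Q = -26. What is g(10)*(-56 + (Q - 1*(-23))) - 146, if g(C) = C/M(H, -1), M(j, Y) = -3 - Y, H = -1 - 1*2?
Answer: 149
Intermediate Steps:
H = -3 (H = -1 - 2 = -3)
g(C) = -C/2 (g(C) = C/(-3 - 1*(-1)) = C/(-3 + 1) = C/(-2) = C*(-½) = -C/2)
g(10)*(-56 + (Q - 1*(-23))) - 146 = (-½*10)*(-56 + (-26 - 1*(-23))) - 146 = -5*(-56 + (-26 + 23)) - 146 = -5*(-56 - 3) - 146 = -5*(-59) - 146 = 295 - 146 = 149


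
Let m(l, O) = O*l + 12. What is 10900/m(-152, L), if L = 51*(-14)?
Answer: 545/5427 ≈ 0.10042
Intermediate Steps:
L = -714
m(l, O) = 12 + O*l
10900/m(-152, L) = 10900/(12 - 714*(-152)) = 10900/(12 + 108528) = 10900/108540 = 10900*(1/108540) = 545/5427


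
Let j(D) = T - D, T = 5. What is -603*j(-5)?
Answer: -6030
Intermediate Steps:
j(D) = 5 - D
-603*j(-5) = -603*(5 - 1*(-5)) = -603*(5 + 5) = -603*10 = -6030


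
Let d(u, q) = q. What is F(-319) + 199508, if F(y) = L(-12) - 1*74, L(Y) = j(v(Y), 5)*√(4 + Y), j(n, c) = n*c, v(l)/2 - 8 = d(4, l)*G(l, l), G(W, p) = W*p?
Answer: 199434 - 34400*I*√2 ≈ 1.9943e+5 - 48649.0*I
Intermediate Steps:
v(l) = 16 + 2*l³ (v(l) = 16 + 2*(l*(l*l)) = 16 + 2*(l*l²) = 16 + 2*l³)
j(n, c) = c*n
L(Y) = √(4 + Y)*(80 + 10*Y³) (L(Y) = (5*(16 + 2*Y³))*√(4 + Y) = (80 + 10*Y³)*√(4 + Y) = √(4 + Y)*(80 + 10*Y³))
F(y) = -74 - 34400*I*√2 (F(y) = 10*√(4 - 12)*(8 + (-12)³) - 1*74 = 10*√(-8)*(8 - 1728) - 74 = 10*(2*I*√2)*(-1720) - 74 = -34400*I*√2 - 74 = -74 - 34400*I*√2)
F(-319) + 199508 = (-74 - 34400*I*√2) + 199508 = 199434 - 34400*I*√2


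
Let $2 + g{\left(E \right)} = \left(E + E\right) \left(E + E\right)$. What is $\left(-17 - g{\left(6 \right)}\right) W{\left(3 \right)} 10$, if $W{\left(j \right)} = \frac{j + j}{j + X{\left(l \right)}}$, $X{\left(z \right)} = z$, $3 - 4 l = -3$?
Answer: $-2120$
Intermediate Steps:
$l = \frac{3}{2}$ ($l = \frac{3}{4} - - \frac{3}{4} = \frac{3}{4} + \frac{3}{4} = \frac{3}{2} \approx 1.5$)
$g{\left(E \right)} = -2 + 4 E^{2}$ ($g{\left(E \right)} = -2 + \left(E + E\right) \left(E + E\right) = -2 + 2 E 2 E = -2 + 4 E^{2}$)
$W{\left(j \right)} = \frac{2 j}{\frac{3}{2} + j}$ ($W{\left(j \right)} = \frac{j + j}{j + \frac{3}{2}} = \frac{2 j}{\frac{3}{2} + j}$)
$\left(-17 - g{\left(6 \right)}\right) W{\left(3 \right)} 10 = \left(-17 - \left(-2 + 4 \cdot 6^{2}\right)\right) 4 \cdot 3 \frac{1}{3 + 2 \cdot 3} \cdot 10 = \left(-17 - \left(-2 + 4 \cdot 36\right)\right) 4 \cdot 3 \frac{1}{3 + 6} \cdot 10 = \left(-17 - \left(-2 + 144\right)\right) 4 \cdot 3 \cdot \frac{1}{9} \cdot 10 = \left(-17 - 142\right) 4 \cdot 3 \cdot \frac{1}{9} \cdot 10 = \left(-17 - 142\right) \frac{4}{3} \cdot 10 = \left(-159\right) \frac{4}{3} \cdot 10 = \left(-212\right) 10 = -2120$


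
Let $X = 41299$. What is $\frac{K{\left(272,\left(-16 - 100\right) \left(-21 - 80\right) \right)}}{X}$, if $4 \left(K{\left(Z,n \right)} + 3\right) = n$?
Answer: $\frac{2926}{41299} \approx 0.070849$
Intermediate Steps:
$K{\left(Z,n \right)} = -3 + \frac{n}{4}$
$\frac{K{\left(272,\left(-16 - 100\right) \left(-21 - 80\right) \right)}}{X} = \frac{-3 + \frac{\left(-16 - 100\right) \left(-21 - 80\right)}{4}}{41299} = \left(-3 + \frac{\left(-116\right) \left(-101\right)}{4}\right) \frac{1}{41299} = \left(-3 + \frac{1}{4} \cdot 11716\right) \frac{1}{41299} = \left(-3 + 2929\right) \frac{1}{41299} = 2926 \cdot \frac{1}{41299} = \frac{2926}{41299}$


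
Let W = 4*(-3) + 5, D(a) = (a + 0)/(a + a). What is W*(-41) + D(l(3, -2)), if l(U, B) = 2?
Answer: 575/2 ≈ 287.50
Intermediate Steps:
D(a) = ½ (D(a) = a/((2*a)) = a*(1/(2*a)) = ½)
W = -7 (W = -12 + 5 = -7)
W*(-41) + D(l(3, -2)) = -7*(-41) + ½ = 287 + ½ = 575/2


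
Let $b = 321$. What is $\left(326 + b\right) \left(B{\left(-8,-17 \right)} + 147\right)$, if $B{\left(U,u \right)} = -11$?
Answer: $87992$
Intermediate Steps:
$\left(326 + b\right) \left(B{\left(-8,-17 \right)} + 147\right) = \left(326 + 321\right) \left(-11 + 147\right) = 647 \cdot 136 = 87992$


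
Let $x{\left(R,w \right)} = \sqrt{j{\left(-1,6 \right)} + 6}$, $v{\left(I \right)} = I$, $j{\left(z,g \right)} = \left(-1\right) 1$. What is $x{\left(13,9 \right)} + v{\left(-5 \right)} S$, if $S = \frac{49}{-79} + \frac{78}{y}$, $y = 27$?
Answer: $- \frac{8065}{711} + \sqrt{5} \approx -9.1071$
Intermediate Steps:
$j{\left(z,g \right)} = -1$
$S = \frac{1613}{711}$ ($S = \frac{49}{-79} + \frac{78}{27} = 49 \left(- \frac{1}{79}\right) + 78 \cdot \frac{1}{27} = - \frac{49}{79} + \frac{26}{9} = \frac{1613}{711} \approx 2.2686$)
$x{\left(R,w \right)} = \sqrt{5}$ ($x{\left(R,w \right)} = \sqrt{-1 + 6} = \sqrt{5}$)
$x{\left(13,9 \right)} + v{\left(-5 \right)} S = \sqrt{5} - \frac{8065}{711} = - \frac{8065}{711} + \sqrt{5}$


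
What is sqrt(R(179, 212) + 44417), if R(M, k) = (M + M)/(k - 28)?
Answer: sqrt(93990489)/46 ≈ 210.76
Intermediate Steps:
R(M, k) = 2*M/(-28 + k) (R(M, k) = (2*M)/(-28 + k) = 2*M/(-28 + k))
sqrt(R(179, 212) + 44417) = sqrt(2*179/(-28 + 212) + 44417) = sqrt(2*179/184 + 44417) = sqrt(2*179*(1/184) + 44417) = sqrt(179/92 + 44417) = sqrt(4086543/92) = sqrt(93990489)/46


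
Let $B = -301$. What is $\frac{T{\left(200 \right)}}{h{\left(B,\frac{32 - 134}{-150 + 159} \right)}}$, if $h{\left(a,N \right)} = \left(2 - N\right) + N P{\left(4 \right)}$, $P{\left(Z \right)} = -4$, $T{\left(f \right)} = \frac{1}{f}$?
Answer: $\frac{3}{35200} \approx 8.5227 \cdot 10^{-5}$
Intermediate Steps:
$h{\left(a,N \right)} = 2 - 5 N$ ($h{\left(a,N \right)} = \left(2 - N\right) + N \left(-4\right) = \left(2 - N\right) - 4 N = 2 - 5 N$)
$\frac{T{\left(200 \right)}}{h{\left(B,\frac{32 - 134}{-150 + 159} \right)}} = \frac{1}{200 \left(2 - 5 \frac{32 - 134}{-150 + 159}\right)} = \frac{1}{200 \left(2 - 5 \left(- \frac{102}{9}\right)\right)} = \frac{1}{200 \left(2 - 5 \left(\left(-102\right) \frac{1}{9}\right)\right)} = \frac{1}{200 \left(2 - - \frac{170}{3}\right)} = \frac{1}{200 \left(2 + \frac{170}{3}\right)} = \frac{1}{200 \cdot \frac{176}{3}} = \frac{1}{200} \cdot \frac{3}{176} = \frac{3}{35200}$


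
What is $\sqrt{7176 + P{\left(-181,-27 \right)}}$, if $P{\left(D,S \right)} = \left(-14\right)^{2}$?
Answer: $2 \sqrt{1843} \approx 85.86$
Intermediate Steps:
$P{\left(D,S \right)} = 196$
$\sqrt{7176 + P{\left(-181,-27 \right)}} = \sqrt{7176 + 196} = \sqrt{7372} = 2 \sqrt{1843}$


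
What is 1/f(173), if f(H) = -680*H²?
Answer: -1/20351720 ≈ -4.9136e-8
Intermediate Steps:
1/f(173) = 1/(-680*173²) = 1/(-680*29929) = 1/(-20351720) = -1/20351720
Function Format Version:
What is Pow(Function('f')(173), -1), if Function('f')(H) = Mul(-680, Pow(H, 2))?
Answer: Rational(-1, 20351720) ≈ -4.9136e-8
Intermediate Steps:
Pow(Function('f')(173), -1) = Pow(Mul(-680, Pow(173, 2)), -1) = Pow(Mul(-680, 29929), -1) = Pow(-20351720, -1) = Rational(-1, 20351720)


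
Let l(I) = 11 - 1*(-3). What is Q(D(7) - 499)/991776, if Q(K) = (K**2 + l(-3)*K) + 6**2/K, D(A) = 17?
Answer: 9060633/39836336 ≈ 0.22745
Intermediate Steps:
l(I) = 14 (l(I) = 11 + 3 = 14)
Q(K) = K**2 + 14*K + 36/K (Q(K) = (K**2 + 14*K) + 6**2/K = (K**2 + 14*K) + 36/K = K**2 + 14*K + 36/K)
Q(D(7) - 499)/991776 = ((36 + (17 - 499)**2*(14 + (17 - 499)))/(17 - 499))/991776 = ((36 + (-482)**2*(14 - 482))/(-482))*(1/991776) = -(36 + 232324*(-468))/482*(1/991776) = -(36 - 108727632)/482*(1/991776) = -1/482*(-108727596)*(1/991776) = (54363798/241)*(1/991776) = 9060633/39836336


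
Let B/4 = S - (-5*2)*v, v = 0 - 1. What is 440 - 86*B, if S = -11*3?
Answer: 15232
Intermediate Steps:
v = -1
S = -33
B = -172 (B = 4*(-33 - (-5*2)*(-1)) = 4*(-33 - (-10)*(-1)) = 4*(-33 - 1*10) = 4*(-33 - 10) = 4*(-43) = -172)
440 - 86*B = 440 - 86*(-172) = 440 + 14792 = 15232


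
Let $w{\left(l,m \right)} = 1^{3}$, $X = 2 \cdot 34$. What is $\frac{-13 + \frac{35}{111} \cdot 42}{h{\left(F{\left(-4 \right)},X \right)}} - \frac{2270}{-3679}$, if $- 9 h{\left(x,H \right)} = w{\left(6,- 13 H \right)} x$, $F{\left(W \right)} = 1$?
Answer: $- \frac{214009}{136123} \approx -1.5722$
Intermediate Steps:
$X = 68$
$w{\left(l,m \right)} = 1$
$h{\left(x,H \right)} = - \frac{x}{9}$ ($h{\left(x,H \right)} = - \frac{1 x}{9} = - \frac{x}{9}$)
$\frac{-13 + \frac{35}{111} \cdot 42}{h{\left(F{\left(-4 \right)},X \right)}} - \frac{2270}{-3679} = \frac{-13 + \frac{35}{111} \cdot 42}{\left(- \frac{1}{9}\right) 1} - \frac{2270}{-3679} = \frac{-13 + 35 \cdot \frac{1}{111} \cdot 42}{- \frac{1}{9}} - - \frac{2270}{3679} = \left(-13 + \frac{35}{111} \cdot 42\right) \left(-9\right) + \frac{2270}{3679} = \left(-13 + \frac{490}{37}\right) \left(-9\right) + \frac{2270}{3679} = \frac{9}{37} \left(-9\right) + \frac{2270}{3679} = - \frac{81}{37} + \frac{2270}{3679} = - \frac{214009}{136123}$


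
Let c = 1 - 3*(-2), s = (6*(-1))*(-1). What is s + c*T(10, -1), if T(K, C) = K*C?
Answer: -64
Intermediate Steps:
T(K, C) = C*K
s = 6 (s = -6*(-1) = 6)
c = 7 (c = 1 + 6 = 7)
s + c*T(10, -1) = 6 + 7*(-1*10) = 6 + 7*(-10) = 6 - 70 = -64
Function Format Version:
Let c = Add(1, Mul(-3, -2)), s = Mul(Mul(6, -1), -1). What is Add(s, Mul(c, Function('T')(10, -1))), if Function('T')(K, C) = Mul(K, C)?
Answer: -64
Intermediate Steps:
Function('T')(K, C) = Mul(C, K)
s = 6 (s = Mul(-6, -1) = 6)
c = 7 (c = Add(1, 6) = 7)
Add(s, Mul(c, Function('T')(10, -1))) = Add(6, Mul(7, Mul(-1, 10))) = Add(6, Mul(7, -10)) = Add(6, -70) = -64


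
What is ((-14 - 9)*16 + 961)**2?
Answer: 351649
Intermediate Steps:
((-14 - 9)*16 + 961)**2 = (-23*16 + 961)**2 = (-368 + 961)**2 = 593**2 = 351649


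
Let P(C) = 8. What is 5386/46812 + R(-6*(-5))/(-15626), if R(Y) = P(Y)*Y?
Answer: 18231689/182871078 ≈ 0.099697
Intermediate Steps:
R(Y) = 8*Y
5386/46812 + R(-6*(-5))/(-15626) = 5386/46812 + (8*(-6*(-5)))/(-15626) = 5386*(1/46812) + (8*30)*(-1/15626) = 2693/23406 + 240*(-1/15626) = 2693/23406 - 120/7813 = 18231689/182871078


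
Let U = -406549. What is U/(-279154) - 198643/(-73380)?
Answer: 42642276821/10242160260 ≈ 4.1634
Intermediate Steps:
U/(-279154) - 198643/(-73380) = -406549/(-279154) - 198643/(-73380) = -406549*(-1/279154) - 198643*(-1/73380) = 406549/279154 + 198643/73380 = 42642276821/10242160260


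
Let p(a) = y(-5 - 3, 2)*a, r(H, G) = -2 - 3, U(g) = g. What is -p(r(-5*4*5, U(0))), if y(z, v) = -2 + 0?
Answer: -10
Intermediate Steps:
r(H, G) = -5
y(z, v) = -2
p(a) = -2*a
-p(r(-5*4*5, U(0))) = -(-2)*(-5) = -1*10 = -10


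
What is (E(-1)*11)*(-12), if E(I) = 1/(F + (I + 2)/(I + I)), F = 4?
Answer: -264/7 ≈ -37.714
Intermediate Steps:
E(I) = 1/(4 + (2 + I)/(2*I)) (E(I) = 1/(4 + (I + 2)/(I + I)) = 1/(4 + (2 + I)/((2*I))) = 1/(4 + (2 + I)*(1/(2*I))) = 1/(4 + (2 + I)/(2*I)))
(E(-1)*11)*(-12) = ((2*(-1)/(2 + 9*(-1)))*11)*(-12) = ((2*(-1)/(2 - 9))*11)*(-12) = ((2*(-1)/(-7))*11)*(-12) = ((2*(-1)*(-⅐))*11)*(-12) = ((2/7)*11)*(-12) = (22/7)*(-12) = -264/7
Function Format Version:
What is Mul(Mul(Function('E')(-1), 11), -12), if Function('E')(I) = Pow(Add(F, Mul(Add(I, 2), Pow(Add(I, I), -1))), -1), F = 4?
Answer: Rational(-264, 7) ≈ -37.714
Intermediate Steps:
Function('E')(I) = Pow(Add(4, Mul(Rational(1, 2), Pow(I, -1), Add(2, I))), -1) (Function('E')(I) = Pow(Add(4, Mul(Add(I, 2), Pow(Add(I, I), -1))), -1) = Pow(Add(4, Mul(Add(2, I), Pow(Mul(2, I), -1))), -1) = Pow(Add(4, Mul(Add(2, I), Mul(Rational(1, 2), Pow(I, -1)))), -1) = Pow(Add(4, Mul(Rational(1, 2), Pow(I, -1), Add(2, I))), -1))
Mul(Mul(Function('E')(-1), 11), -12) = Mul(Mul(Mul(2, -1, Pow(Add(2, Mul(9, -1)), -1)), 11), -12) = Mul(Mul(Mul(2, -1, Pow(Add(2, -9), -1)), 11), -12) = Mul(Mul(Mul(2, -1, Pow(-7, -1)), 11), -12) = Mul(Mul(Mul(2, -1, Rational(-1, 7)), 11), -12) = Mul(Mul(Rational(2, 7), 11), -12) = Mul(Rational(22, 7), -12) = Rational(-264, 7)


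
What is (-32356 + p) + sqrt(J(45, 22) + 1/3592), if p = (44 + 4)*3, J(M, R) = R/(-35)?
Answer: -32212 + I*sqrt(2482624270)/62860 ≈ -32212.0 + 0.79265*I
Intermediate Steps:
J(M, R) = -R/35 (J(M, R) = R*(-1/35) = -R/35)
p = 144 (p = 48*3 = 144)
(-32356 + p) + sqrt(J(45, 22) + 1/3592) = (-32356 + 144) + sqrt(-1/35*22 + 1/3592) = -32212 + sqrt(-22/35 + 1/3592) = -32212 + sqrt(-78989/125720) = -32212 + I*sqrt(2482624270)/62860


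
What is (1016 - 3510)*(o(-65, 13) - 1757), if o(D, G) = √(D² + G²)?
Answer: 4381958 - 32422*√26 ≈ 4.2166e+6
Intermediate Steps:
(1016 - 3510)*(o(-65, 13) - 1757) = (1016 - 3510)*(√((-65)² + 13²) - 1757) = -2494*(√(4225 + 169) - 1757) = -2494*(√4394 - 1757) = -2494*(13*√26 - 1757) = -2494*(-1757 + 13*√26) = 4381958 - 32422*√26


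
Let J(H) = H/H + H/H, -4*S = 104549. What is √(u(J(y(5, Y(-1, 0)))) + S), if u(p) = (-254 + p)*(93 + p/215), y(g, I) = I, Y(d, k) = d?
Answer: I*√9166527365/430 ≈ 222.66*I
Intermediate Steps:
S = -104549/4 (S = -¼*104549 = -104549/4 ≈ -26137.)
J(H) = 2 (J(H) = 1 + 1 = 2)
u(p) = (-254 + p)*(93 + p/215) (u(p) = (-254 + p)*(93 + p*(1/215)) = (-254 + p)*(93 + p/215))
√(u(J(y(5, Y(-1, 0)))) + S) = √((-23622 + (1/215)*2² + (19741/215)*2) - 104549/4) = √((-23622 + (1/215)*4 + 39482/215) - 104549/4) = √((-23622 + 4/215 + 39482/215) - 104549/4) = √(-5039244/215 - 104549/4) = √(-42635011/860) = I*√9166527365/430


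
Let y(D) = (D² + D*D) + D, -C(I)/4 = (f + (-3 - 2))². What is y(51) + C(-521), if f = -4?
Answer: 4929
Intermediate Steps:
C(I) = -324 (C(I) = -4*(-4 + (-3 - 2))² = -4*(-4 - 5)² = -4*(-9)² = -4*81 = -324)
y(D) = D + 2*D² (y(D) = (D² + D²) + D = 2*D² + D = D + 2*D²)
y(51) + C(-521) = 51*(1 + 2*51) - 324 = 51*(1 + 102) - 324 = 51*103 - 324 = 5253 - 324 = 4929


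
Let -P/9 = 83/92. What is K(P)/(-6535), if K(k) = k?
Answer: 747/601220 ≈ 0.0012425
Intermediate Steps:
P = -747/92 ≈ -8.1196
K(P)/(-6535) = -747/92/(-6535) = -747/92*(-1/6535) = 747/601220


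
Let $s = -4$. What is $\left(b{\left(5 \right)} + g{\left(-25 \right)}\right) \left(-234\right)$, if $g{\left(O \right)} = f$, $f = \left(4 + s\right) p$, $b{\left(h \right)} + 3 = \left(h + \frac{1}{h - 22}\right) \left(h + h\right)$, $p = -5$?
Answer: $- \frac{184626}{17} \approx -10860.0$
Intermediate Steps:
$b{\left(h \right)} = -3 + 2 h \left(h + \frac{1}{-22 + h}\right)$ ($b{\left(h \right)} = -3 + \left(h + \frac{1}{h - 22}\right) \left(h + h\right) = -3 + \left(h + \frac{1}{-22 + h}\right) 2 h = -3 + 2 h \left(h + \frac{1}{-22 + h}\right)$)
$f = 0$ ($f = \left(4 - 4\right) \left(-5\right) = 0 \left(-5\right) = 0$)
$g{\left(O \right)} = 0$
$\left(b{\left(5 \right)} + g{\left(-25 \right)}\right) \left(-234\right) = \left(\frac{66 - 5 - 44 \cdot 5^{2} + 2 \cdot 5^{3}}{-22 + 5} + 0\right) \left(-234\right) = \left(\frac{66 - 5 - 1100 + 2 \cdot 125}{-17} + 0\right) \left(-234\right) = \left(- \frac{66 - 5 - 1100 + 250}{17} + 0\right) \left(-234\right) = \left(\left(- \frac{1}{17}\right) \left(-789\right) + 0\right) \left(-234\right) = \left(\frac{789}{17} + 0\right) \left(-234\right) = \frac{789}{17} \left(-234\right) = - \frac{184626}{17}$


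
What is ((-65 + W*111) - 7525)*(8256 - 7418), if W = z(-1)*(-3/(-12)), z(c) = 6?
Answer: -6220893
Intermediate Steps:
W = 3/2 (W = 6*(-3/(-12)) = 6*(-3*(-1/12)) = 6*(1/4) = 3/2 ≈ 1.5000)
((-65 + W*111) - 7525)*(8256 - 7418) = ((-65 + (3/2)*111) - 7525)*(8256 - 7418) = ((-65 + 333/2) - 7525)*838 = (203/2 - 7525)*838 = -14847/2*838 = -6220893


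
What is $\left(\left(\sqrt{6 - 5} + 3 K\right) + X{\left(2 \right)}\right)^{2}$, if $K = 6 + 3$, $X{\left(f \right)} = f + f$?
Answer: $1024$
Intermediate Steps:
$X{\left(f \right)} = 2 f$
$K = 9$
$\left(\left(\sqrt{6 - 5} + 3 K\right) + X{\left(2 \right)}\right)^{2} = \left(\left(\sqrt{6 - 5} + 3 \cdot 9\right) + 2 \cdot 2\right)^{2} = \left(\left(\sqrt{1} + 27\right) + 4\right)^{2} = \left(\left(1 + 27\right) + 4\right)^{2} = \left(28 + 4\right)^{2} = 32^{2} = 1024$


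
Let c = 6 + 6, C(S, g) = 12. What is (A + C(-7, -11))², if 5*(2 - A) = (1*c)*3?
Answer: 1156/25 ≈ 46.240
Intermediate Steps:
c = 12
A = -26/5 (A = 2 - 1*12*3/5 = 2 - 12*3/5 = 2 - ⅕*36 = 2 - 36/5 = -26/5 ≈ -5.2000)
(A + C(-7, -11))² = (-26/5 + 12)² = (34/5)² = 1156/25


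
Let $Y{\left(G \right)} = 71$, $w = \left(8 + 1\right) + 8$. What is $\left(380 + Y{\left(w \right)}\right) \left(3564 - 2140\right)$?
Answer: $642224$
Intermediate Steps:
$w = 17$ ($w = 9 + 8 = 17$)
$\left(380 + Y{\left(w \right)}\right) \left(3564 - 2140\right) = \left(380 + 71\right) \left(3564 - 2140\right) = 451 \cdot 1424 = 642224$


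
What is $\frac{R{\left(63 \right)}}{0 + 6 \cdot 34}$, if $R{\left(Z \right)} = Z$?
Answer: $\frac{21}{68} \approx 0.30882$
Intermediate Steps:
$\frac{R{\left(63 \right)}}{0 + 6 \cdot 34} = \frac{63}{0 + 6 \cdot 34} = \frac{63}{0 + 204} = \frac{63}{204} = 63 \cdot \frac{1}{204} = \frac{21}{68}$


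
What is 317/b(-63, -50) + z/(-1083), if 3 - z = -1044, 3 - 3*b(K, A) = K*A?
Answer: -480538/378689 ≈ -1.2690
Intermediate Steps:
b(K, A) = 1 - A*K/3 (b(K, A) = 1 - K*A/3 = 1 - A*K/3)
z = 1047 (z = 3 - 1*(-1044) = 3 + 1044 = 1047)
317/b(-63, -50) + z/(-1083) = 317/(1 - ⅓*(-50)*(-63)) + 1047/(-1083) = 317/(1 - 1050) + 1047*(-1/1083) = 317/(-1049) - 349/361 = 317*(-1/1049) - 349/361 = -317/1049 - 349/361 = -480538/378689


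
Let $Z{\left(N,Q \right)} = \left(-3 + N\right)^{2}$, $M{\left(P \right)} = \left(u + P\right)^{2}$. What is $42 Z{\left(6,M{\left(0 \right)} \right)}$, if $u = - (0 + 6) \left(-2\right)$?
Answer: $378$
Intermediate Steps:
$u = 12$ ($u = \left(-1\right) 6 \left(-2\right) = \left(-6\right) \left(-2\right) = 12$)
$M{\left(P \right)} = \left(12 + P\right)^{2}$
$42 Z{\left(6,M{\left(0 \right)} \right)} = 42 \left(-3 + 6\right)^{2} = 42 \cdot 3^{2} = 42 \cdot 9 = 378$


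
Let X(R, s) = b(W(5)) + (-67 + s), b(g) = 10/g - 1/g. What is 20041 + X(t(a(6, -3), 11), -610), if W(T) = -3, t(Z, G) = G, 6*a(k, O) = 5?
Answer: 19361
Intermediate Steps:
a(k, O) = 5/6 (a(k, O) = (1/6)*5 = 5/6)
b(g) = 9/g
X(R, s) = -70 + s (X(R, s) = 9/(-3) + (-67 + s) = 9*(-1/3) + (-67 + s) = -3 + (-67 + s) = -70 + s)
20041 + X(t(a(6, -3), 11), -610) = 20041 + (-70 - 610) = 20041 - 680 = 19361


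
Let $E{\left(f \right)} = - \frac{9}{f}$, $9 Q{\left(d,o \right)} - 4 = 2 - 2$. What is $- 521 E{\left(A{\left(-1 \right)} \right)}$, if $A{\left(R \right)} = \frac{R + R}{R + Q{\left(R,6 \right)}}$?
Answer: $\frac{2605}{2} \approx 1302.5$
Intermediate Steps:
$Q{\left(d,o \right)} = \frac{4}{9}$ ($Q{\left(d,o \right)} = \frac{4}{9} + \frac{2 - 2}{9} = \frac{4}{9} + \frac{1}{9} \cdot 0 = \frac{4}{9} + 0 = \frac{4}{9}$)
$A{\left(R \right)} = \frac{2 R}{\frac{4}{9} + R}$ ($A{\left(R \right)} = \frac{R + R}{R + \frac{4}{9}} = \frac{2 R}{\frac{4}{9} + R}$)
$- 521 E{\left(A{\left(-1 \right)} \right)} = - 521 \left(- \frac{9}{18 \left(-1\right) \frac{1}{4 + 9 \left(-1\right)}}\right) = - 521 \left(- \frac{9}{18 \left(-1\right) \frac{1}{4 - 9}}\right) = - 521 \left(- \frac{9}{18 \left(-1\right) \frac{1}{-5}}\right) = - 521 \left(- \frac{9}{18 \left(-1\right) \left(- \frac{1}{5}\right)}\right) = - 521 \left(- \frac{9}{\frac{18}{5}}\right) = - 521 \left(\left(-9\right) \frac{5}{18}\right) = \left(-521\right) \left(- \frac{5}{2}\right) = \frac{2605}{2}$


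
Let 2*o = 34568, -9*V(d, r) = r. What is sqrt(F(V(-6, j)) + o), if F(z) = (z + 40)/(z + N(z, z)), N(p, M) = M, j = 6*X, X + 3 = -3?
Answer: sqrt(69158)/2 ≈ 131.49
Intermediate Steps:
X = -6 (X = -3 - 3 = -6)
j = -36 (j = 6*(-6) = -36)
V(d, r) = -r/9
o = 17284 (o = (1/2)*34568 = 17284)
F(z) = (40 + z)/(2*z) (F(z) = (z + 40)/(z + z) = (40 + z)/((2*z)) = (40 + z)*(1/(2*z)) = (40 + z)/(2*z))
sqrt(F(V(-6, j)) + o) = sqrt((40 - 1/9*(-36))/(2*((-1/9*(-36)))) + 17284) = sqrt((1/2)*(40 + 4)/4 + 17284) = sqrt((1/2)*(1/4)*44 + 17284) = sqrt(11/2 + 17284) = sqrt(34579/2) = sqrt(69158)/2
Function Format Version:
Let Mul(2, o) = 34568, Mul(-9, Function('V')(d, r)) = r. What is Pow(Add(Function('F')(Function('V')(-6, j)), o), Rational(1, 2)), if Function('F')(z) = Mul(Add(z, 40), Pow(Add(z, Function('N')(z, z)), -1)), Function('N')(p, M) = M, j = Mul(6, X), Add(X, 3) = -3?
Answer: Mul(Rational(1, 2), Pow(69158, Rational(1, 2))) ≈ 131.49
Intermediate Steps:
X = -6 (X = Add(-3, -3) = -6)
j = -36 (j = Mul(6, -6) = -36)
Function('V')(d, r) = Mul(Rational(-1, 9), r)
o = 17284 (o = Mul(Rational(1, 2), 34568) = 17284)
Function('F')(z) = Mul(Rational(1, 2), Pow(z, -1), Add(40, z)) (Function('F')(z) = Mul(Add(z, 40), Pow(Add(z, z), -1)) = Mul(Add(40, z), Pow(Mul(2, z), -1)) = Mul(Add(40, z), Mul(Rational(1, 2), Pow(z, -1))) = Mul(Rational(1, 2), Pow(z, -1), Add(40, z)))
Pow(Add(Function('F')(Function('V')(-6, j)), o), Rational(1, 2)) = Pow(Add(Mul(Rational(1, 2), Pow(Mul(Rational(-1, 9), -36), -1), Add(40, Mul(Rational(-1, 9), -36))), 17284), Rational(1, 2)) = Pow(Add(Mul(Rational(1, 2), Pow(4, -1), Add(40, 4)), 17284), Rational(1, 2)) = Pow(Add(Mul(Rational(1, 2), Rational(1, 4), 44), 17284), Rational(1, 2)) = Pow(Add(Rational(11, 2), 17284), Rational(1, 2)) = Pow(Rational(34579, 2), Rational(1, 2)) = Mul(Rational(1, 2), Pow(69158, Rational(1, 2)))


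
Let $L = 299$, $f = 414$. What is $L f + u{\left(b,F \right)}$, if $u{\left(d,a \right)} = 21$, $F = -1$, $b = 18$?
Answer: $123807$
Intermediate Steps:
$L f + u{\left(b,F \right)} = 299 \cdot 414 + 21 = 123786 + 21 = 123807$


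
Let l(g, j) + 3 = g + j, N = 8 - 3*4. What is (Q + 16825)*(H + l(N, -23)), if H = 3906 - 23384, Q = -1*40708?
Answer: 465909564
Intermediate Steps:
Q = -40708
N = -4 (N = 8 - 12 = -4)
l(g, j) = -3 + g + j (l(g, j) = -3 + (g + j) = -3 + g + j)
H = -19478
(Q + 16825)*(H + l(N, -23)) = (-40708 + 16825)*(-19478 + (-3 - 4 - 23)) = -23883*(-19478 - 30) = -23883*(-19508) = 465909564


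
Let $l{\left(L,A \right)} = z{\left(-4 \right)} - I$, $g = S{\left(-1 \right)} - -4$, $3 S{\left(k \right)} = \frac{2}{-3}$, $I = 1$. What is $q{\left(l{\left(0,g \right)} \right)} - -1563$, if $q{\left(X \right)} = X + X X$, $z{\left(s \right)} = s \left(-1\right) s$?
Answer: $1835$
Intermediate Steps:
$z{\left(s \right)} = - s^{2}$ ($z{\left(s \right)} = - s s = - s^{2}$)
$S{\left(k \right)} = - \frac{2}{9}$ ($S{\left(k \right)} = \frac{2 \frac{1}{-3}}{3} = \frac{2 \left(- \frac{1}{3}\right)}{3} = \frac{1}{3} \left(- \frac{2}{3}\right) = - \frac{2}{9}$)
$g = \frac{34}{9}$ ($g = - \frac{2}{9} - -4 = - \frac{2}{9} + 4 = \frac{34}{9} \approx 3.7778$)
$l{\left(L,A \right)} = -17$ ($l{\left(L,A \right)} = - \left(-4\right)^{2} - 1 = \left(-1\right) 16 - 1 = -16 - 1 = -17$)
$q{\left(X \right)} = X + X^{2}$
$q{\left(l{\left(0,g \right)} \right)} - -1563 = - 17 \left(1 - 17\right) - -1563 = \left(-17\right) \left(-16\right) + 1563 = 272 + 1563 = 1835$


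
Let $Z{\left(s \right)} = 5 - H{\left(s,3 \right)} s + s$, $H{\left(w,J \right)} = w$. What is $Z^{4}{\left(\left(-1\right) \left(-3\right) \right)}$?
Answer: $3111696$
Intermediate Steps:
$Z{\left(s \right)} = s - 5 s^{2}$ ($Z{\left(s \right)} = 5 - s s + s = 5 \left(- s^{2}\right) + s = - 5 s^{2} + s = s - 5 s^{2}$)
$Z^{4}{\left(\left(-1\right) \left(-3\right) \right)} = \left(\left(-1\right) \left(-3\right) \left(1 - 5 \left(\left(-1\right) \left(-3\right)\right)\right)\right)^{4} = \left(3 \left(1 - 15\right)\right)^{4} = \left(3 \left(-14\right)\right)^{4} = \left(-42\right)^{4} = 3111696$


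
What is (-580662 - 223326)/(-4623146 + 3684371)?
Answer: 267996/312925 ≈ 0.85642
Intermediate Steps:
(-580662 - 223326)/(-4623146 + 3684371) = -803988/(-938775) = -803988*(-1/938775) = 267996/312925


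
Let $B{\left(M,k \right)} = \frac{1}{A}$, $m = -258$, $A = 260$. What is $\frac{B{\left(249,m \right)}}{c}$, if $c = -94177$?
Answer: $- \frac{1}{24486020} \approx -4.084 \cdot 10^{-8}$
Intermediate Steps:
$B{\left(M,k \right)} = \frac{1}{260}$
$\frac{B{\left(249,m \right)}}{c} = \frac{1}{260 \left(-94177\right)} = \frac{1}{260} \left(- \frac{1}{94177}\right) = - \frac{1}{24486020}$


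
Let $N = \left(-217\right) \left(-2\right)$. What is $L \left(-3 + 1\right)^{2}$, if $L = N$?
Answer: $1736$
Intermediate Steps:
$N = 434$
$L = 434$
$L \left(-3 + 1\right)^{2} = 434 \left(-3 + 1\right)^{2} = 434 \left(-2\right)^{2} = 434 \cdot 4 = 1736$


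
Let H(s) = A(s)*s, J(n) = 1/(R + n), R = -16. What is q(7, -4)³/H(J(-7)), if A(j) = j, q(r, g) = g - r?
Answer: -704099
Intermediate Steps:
J(n) = 1/(-16 + n)
H(s) = s² (H(s) = s*s = s²)
q(7, -4)³/H(J(-7)) = (-4 - 1*7)³/((1/(-16 - 7))²) = (-4 - 7)³/((1/(-23))²) = (-11)³/((-1/23)²) = -1331/1/529 = -1331*529 = -704099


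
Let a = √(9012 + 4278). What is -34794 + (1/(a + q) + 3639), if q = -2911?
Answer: -263590961716/8460631 - √13290/8460631 ≈ -31155.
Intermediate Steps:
a = √13290 ≈ 115.28
-34794 + (1/(a + q) + 3639) = -34794 + (1/(√13290 - 2911) + 3639) = -34794 + (1/(-2911 + √13290) + 3639) = -34794 + (3639 + 1/(-2911 + √13290)) = -31155 + 1/(-2911 + √13290)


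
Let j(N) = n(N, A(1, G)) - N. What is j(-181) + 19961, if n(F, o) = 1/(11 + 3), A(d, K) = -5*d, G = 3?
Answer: 281989/14 ≈ 20142.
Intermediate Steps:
n(F, o) = 1/14
j(N) = 1/14 - N
j(-181) + 19961 = (1/14 - 1*(-181)) + 19961 = (1/14 + 181) + 19961 = 2535/14 + 19961 = 281989/14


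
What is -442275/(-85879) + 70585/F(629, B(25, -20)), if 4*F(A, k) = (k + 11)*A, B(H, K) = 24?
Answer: 6796752197/378125237 ≈ 17.975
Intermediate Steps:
F(A, k) = A*(11 + k)/4 (F(A, k) = ((k + 11)*A)/4 = ((11 + k)*A)/4 = (A*(11 + k))/4 = A*(11 + k)/4)
-442275/(-85879) + 70585/F(629, B(25, -20)) = -442275/(-85879) + 70585/(((1/4)*629*(11 + 24))) = -442275*(-1/85879) + 70585/(((1/4)*629*35)) = 442275/85879 + 70585/(22015/4) = 442275/85879 + 70585*(4/22015) = 442275/85879 + 56468/4403 = 6796752197/378125237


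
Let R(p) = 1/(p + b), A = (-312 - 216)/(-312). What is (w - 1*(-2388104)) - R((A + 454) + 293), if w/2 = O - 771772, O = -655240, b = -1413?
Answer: -4023685107/8636 ≈ -4.6592e+5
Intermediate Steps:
A = 22/13 (A = -528*(-1/312) = 22/13 ≈ 1.6923)
w = -2854024 (w = 2*(-655240 - 771772) = 2*(-1427012) = -2854024)
R(p) = 1/(-1413 + p) (R(p) = 1/(p - 1413) = 1/(-1413 + p))
(w - 1*(-2388104)) - R((A + 454) + 293) = (-2854024 - 1*(-2388104)) - 1/(-1413 + ((22/13 + 454) + 293)) = (-2854024 + 2388104) - 1/(-1413 + (5924/13 + 293)) = -465920 - 1/(-1413 + 9733/13) = -465920 - 1/(-8636/13) = -465920 - 1*(-13/8636) = -465920 + 13/8636 = -4023685107/8636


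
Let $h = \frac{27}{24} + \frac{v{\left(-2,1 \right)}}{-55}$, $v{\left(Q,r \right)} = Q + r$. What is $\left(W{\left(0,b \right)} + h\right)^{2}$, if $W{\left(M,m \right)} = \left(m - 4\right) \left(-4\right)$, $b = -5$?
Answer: $\frac{267093649}{193600} \approx 1379.6$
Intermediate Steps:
$W{\left(M,m \right)} = 16 - 4 m$ ($W{\left(M,m \right)} = \left(-4 + m\right) \left(-4\right) = 16 - 4 m$)
$h = \frac{503}{440}$ ($h = \frac{27}{24} + \frac{-2 + 1}{-55} = 27 \cdot \frac{1}{24} - - \frac{1}{55} = \frac{9}{8} + \frac{1}{55} = \frac{503}{440} \approx 1.1432$)
$\left(W{\left(0,b \right)} + h\right)^{2} = \left(\left(16 - -20\right) + \frac{503}{440}\right)^{2} = \left(\left(16 + 20\right) + \frac{503}{440}\right)^{2} = \left(36 + \frac{503}{440}\right)^{2} = \left(\frac{16343}{440}\right)^{2} = \frac{267093649}{193600}$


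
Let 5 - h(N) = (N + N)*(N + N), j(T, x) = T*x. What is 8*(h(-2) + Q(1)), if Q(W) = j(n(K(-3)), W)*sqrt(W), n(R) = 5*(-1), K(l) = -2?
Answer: -128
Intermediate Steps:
n(R) = -5
Q(W) = -5*W**(3/2) (Q(W) = (-5*W)*sqrt(W) = -5*W**(3/2))
h(N) = 5 - 4*N**2 (h(N) = 5 - (N + N)*(N + N) = 5 - 2*N*2*N = 5 - 4*N**2)
8*(h(-2) + Q(1)) = 8*((5 - 4*(-2)**2) - 5*1**(3/2)) = 8*((5 - 4*4) - 5*1) = 8*((5 - 16) - 5) = 8*(-11 - 5) = 8*(-16) = -128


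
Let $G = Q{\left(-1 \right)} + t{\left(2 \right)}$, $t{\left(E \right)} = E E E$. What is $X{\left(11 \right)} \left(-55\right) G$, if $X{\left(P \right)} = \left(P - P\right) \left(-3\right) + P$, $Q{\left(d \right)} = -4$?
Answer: $-2420$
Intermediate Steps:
$t{\left(E \right)} = E^{3}$ ($t{\left(E \right)} = E^{2} E = E^{3}$)
$X{\left(P \right)} = P$ ($X{\left(P \right)} = 0 \left(-3\right) + P = 0 + P = P$)
$G = 4$ ($G = -4 + 2^{3} = -4 + 8 = 4$)
$X{\left(11 \right)} \left(-55\right) G = 11 \left(-55\right) 4 = \left(-605\right) 4 = -2420$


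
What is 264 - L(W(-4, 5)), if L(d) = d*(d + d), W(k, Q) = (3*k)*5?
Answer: -6936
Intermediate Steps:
W(k, Q) = 15*k
L(d) = 2*d² (L(d) = d*(2*d) = 2*d²)
264 - L(W(-4, 5)) = 264 - 2*(15*(-4))² = 264 - 2*(-60)² = 264 - 2*3600 = 264 - 1*7200 = 264 - 7200 = -6936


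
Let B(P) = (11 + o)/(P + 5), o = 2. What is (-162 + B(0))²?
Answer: 635209/25 ≈ 25408.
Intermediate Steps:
B(P) = 13/(5 + P) (B(P) = (11 + 2)/(P + 5) = 13/(5 + P))
(-162 + B(0))² = (-162 + 13/(5 + 0))² = (-162 + 13/5)² = (-797/5)² = 635209/25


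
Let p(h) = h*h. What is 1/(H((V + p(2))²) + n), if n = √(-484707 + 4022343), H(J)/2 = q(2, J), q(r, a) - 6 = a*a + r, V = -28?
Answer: 165892/110079738247 - √884409/220159476494 ≈ 1.5027e-6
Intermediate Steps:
p(h) = h²
q(r, a) = 6 + r + a² (q(r, a) = 6 + (a*a + r) = 6 + (a² + r) = 6 + (r + a²) = 6 + r + a²)
H(J) = 16 + 2*J² (H(J) = 2*(6 + 2 + J²) = 2*(8 + J²) = 16 + 2*J²)
n = 2*√884409 (n = √3537636 = 2*√884409 ≈ 1880.9)
1/(H((V + p(2))²) + n) = 1/((16 + 2*((-28 + 2²)²)²) + 2*√884409) = 1/((16 + 2*((-28 + 4)²)²) + 2*√884409) = 1/((16 + 2*((-24)²)²) + 2*√884409) = 1/((16 + 2*576²) + 2*√884409) = 1/((16 + 2*331776) + 2*√884409) = 1/((16 + 663552) + 2*√884409) = 1/(663568 + 2*√884409)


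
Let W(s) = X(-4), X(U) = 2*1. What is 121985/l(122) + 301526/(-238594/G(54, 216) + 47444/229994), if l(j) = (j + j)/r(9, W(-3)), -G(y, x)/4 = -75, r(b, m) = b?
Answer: 13788390828597585/3346518269396 ≈ 4120.2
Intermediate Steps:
X(U) = 2
W(s) = 2
G(y, x) = 300 (G(y, x) = -4*(-75) = 300)
l(j) = 2*j/9 (l(j) = (j + j)/9 = (2*j)*(⅑) = 2*j/9)
121985/l(122) + 301526/(-238594/G(54, 216) + 47444/229994) = 121985/(((2/9)*122)) + 301526/(-238594/300 + 47444/229994) = 121985/(244/9) + 301526/(-238594*1/300 + 47444*(1/229994)) = 121985*(9/244) + 301526/(-119297/150 + 23722/114997) = 1097865/244 + 301526/(-13715238809/17249550) = 1097865/244 + 301526*(-17249550/13715238809) = 1097865/244 - 5201187813300/13715238809 = 13788390828597585/3346518269396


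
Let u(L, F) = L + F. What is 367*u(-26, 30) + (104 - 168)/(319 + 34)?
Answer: 518140/353 ≈ 1467.8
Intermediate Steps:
u(L, F) = F + L
367*u(-26, 30) + (104 - 168)/(319 + 34) = 367*(30 - 26) + (104 - 168)/(319 + 34) = 367*4 - 64/353 = 1468 - 64*1/353 = 1468 - 64/353 = 518140/353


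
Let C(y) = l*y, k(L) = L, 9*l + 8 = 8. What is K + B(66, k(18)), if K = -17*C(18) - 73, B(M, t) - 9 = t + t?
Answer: -28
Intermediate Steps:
l = 0 (l = -8/9 + (⅑)*8 = -8/9 + 8/9 = 0)
B(M, t) = 9 + 2*t (B(M, t) = 9 + (t + t) = 9 + 2*t)
C(y) = 0 (C(y) = 0*y = 0)
K = -73 (K = -17*0 - 73 = 0 - 73 = -73)
K + B(66, k(18)) = -73 + (9 + 2*18) = -73 + (9 + 36) = -73 + 45 = -28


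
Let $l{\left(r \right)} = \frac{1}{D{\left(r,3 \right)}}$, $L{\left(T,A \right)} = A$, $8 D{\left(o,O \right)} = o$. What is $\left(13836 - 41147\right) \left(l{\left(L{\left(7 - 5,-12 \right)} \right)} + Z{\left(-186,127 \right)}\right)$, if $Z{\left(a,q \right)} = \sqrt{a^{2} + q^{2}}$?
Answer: $\frac{54622}{3} - 136555 \sqrt{2029} \approx -6.1328 \cdot 10^{6}$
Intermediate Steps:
$D{\left(o,O \right)} = \frac{o}{8}$
$l{\left(r \right)} = \frac{8}{r}$ ($l{\left(r \right)} = \frac{1}{\frac{1}{8} r} = \frac{8}{r}$)
$\left(13836 - 41147\right) \left(l{\left(L{\left(7 - 5,-12 \right)} \right)} + Z{\left(-186,127 \right)}\right) = \left(13836 - 41147\right) \left(\frac{8}{-12} + \sqrt{\left(-186\right)^{2} + 127^{2}}\right) = - 27311 \left(8 \left(- \frac{1}{12}\right) + \sqrt{34596 + 16129}\right) = - 27311 \left(- \frac{2}{3} + \sqrt{50725}\right) = - 27311 \left(- \frac{2}{3} + 5 \sqrt{2029}\right) = \frac{54622}{3} - 136555 \sqrt{2029}$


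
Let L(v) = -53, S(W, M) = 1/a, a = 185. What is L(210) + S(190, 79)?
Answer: -9804/185 ≈ -52.995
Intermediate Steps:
S(W, M) = 1/185
L(210) + S(190, 79) = -53 + 1/185 = -9804/185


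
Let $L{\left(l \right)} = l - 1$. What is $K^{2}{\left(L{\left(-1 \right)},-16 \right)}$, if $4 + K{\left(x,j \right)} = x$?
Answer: $36$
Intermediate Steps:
$L{\left(l \right)} = -1 + l$
$K{\left(x,j \right)} = -4 + x$
$K^{2}{\left(L{\left(-1 \right)},-16 \right)} = \left(-4 - 2\right)^{2} = \left(-6\right)^{2} = 36$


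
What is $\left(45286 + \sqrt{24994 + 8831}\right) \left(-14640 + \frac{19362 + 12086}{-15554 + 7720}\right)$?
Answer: $- \frac{2597632312744}{3917} - \frac{286803020 \sqrt{1353}}{3917} \approx -6.6586 \cdot 10^{8}$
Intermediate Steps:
$\left(45286 + \sqrt{24994 + 8831}\right) \left(-14640 + \frac{19362 + 12086}{-15554 + 7720}\right) = \left(45286 + \sqrt{33825}\right) \left(-14640 + \frac{31448}{-7834}\right) = \left(45286 + 5 \sqrt{1353}\right) \left(-14640 + 31448 \left(- \frac{1}{7834}\right)\right) = \left(45286 + 5 \sqrt{1353}\right) \left(-14640 - \frac{15724}{3917}\right) = \left(45286 + 5 \sqrt{1353}\right) \left(- \frac{57360604}{3917}\right) = - \frac{2597632312744}{3917} - \frac{286803020 \sqrt{1353}}{3917}$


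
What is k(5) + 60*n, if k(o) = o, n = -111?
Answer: -6655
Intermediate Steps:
k(5) + 60*n = 5 + 60*(-111) = 5 - 6660 = -6655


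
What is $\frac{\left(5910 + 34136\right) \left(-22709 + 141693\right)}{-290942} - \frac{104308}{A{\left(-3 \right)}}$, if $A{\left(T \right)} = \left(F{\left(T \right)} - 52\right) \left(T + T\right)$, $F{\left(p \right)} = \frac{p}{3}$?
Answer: $- \frac{386391139022}{23129889} \approx -16705.0$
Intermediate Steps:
$F{\left(p \right)} = \frac{p}{3}$ ($F{\left(p \right)} = p \frac{1}{3} = \frac{p}{3}$)
$A{\left(T \right)} = 2 T \left(-52 + \frac{T}{3}\right)$ ($A{\left(T \right)} = \left(\frac{T}{3} - 52\right) \left(T + T\right) = \left(-52 + \frac{T}{3}\right) 2 T = 2 T \left(-52 + \frac{T}{3}\right)$)
$\frac{\left(5910 + 34136\right) \left(-22709 + 141693\right)}{-290942} - \frac{104308}{A{\left(-3 \right)}} = \frac{\left(5910 + 34136\right) \left(-22709 + 141693\right)}{-290942} - \frac{104308}{\frac{2}{3} \left(-3\right) \left(-156 - 3\right)} = 40046 \cdot 118984 \left(- \frac{1}{290942}\right) - \frac{104308}{\frac{2}{3} \left(-3\right) \left(-159\right)} = 4764833264 \left(- \frac{1}{290942}\right) - \frac{104308}{318} = - \frac{2382416632}{145471} - \frac{52154}{159} = - \frac{386391139022}{23129889}$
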